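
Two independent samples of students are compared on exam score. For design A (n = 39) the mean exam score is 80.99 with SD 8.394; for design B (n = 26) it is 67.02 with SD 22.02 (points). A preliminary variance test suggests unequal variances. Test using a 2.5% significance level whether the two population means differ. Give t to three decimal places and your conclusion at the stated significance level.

Let group 1 = design A, group 2 = design B. H0: μ_1 = μ_2; H1: μ_1 ≠ μ_2 (Welch's two-sample t-test, two-sided).
t = (x̄_1 − x̄_2)/√(s_1²/n_1 + s_2²/n_2) = (80.99 − 67.02)/√(8.394²/39 + 22.02²/26) = 3.089
Welch–Satterthwaite df ≈ 29.89
Two-sided p-value ≈ 0.0043
Since p ≈ 0.0043 < α = 0.025, reject H0; the data support H1.

t = 3.089; reject H0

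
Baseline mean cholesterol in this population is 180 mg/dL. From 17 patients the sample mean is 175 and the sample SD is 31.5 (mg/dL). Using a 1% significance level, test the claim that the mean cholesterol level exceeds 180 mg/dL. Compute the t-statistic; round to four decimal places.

H0: μ = 180; H1: μ > 180 (one-sample t-test, right-tailed).
t = (x̄ − μ₀)/(s/√n) = (175 − 180)/(31.5/√17) = -0.6545
df = n − 1 = 16
p-value = P(T ≥ -0.6545) ≈ 0.739
Since p ≈ 0.739 > α = 0.01, fail to reject H0; the evidence is not statistically significant.

-0.6545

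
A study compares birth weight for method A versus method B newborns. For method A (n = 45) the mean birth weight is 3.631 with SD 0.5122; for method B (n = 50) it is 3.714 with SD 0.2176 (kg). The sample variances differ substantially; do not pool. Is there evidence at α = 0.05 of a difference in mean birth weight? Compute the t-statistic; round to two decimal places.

Let group 1 = method A, group 2 = method B. H0: μ_1 = μ_2; H1: μ_1 ≠ μ_2 (Welch's two-sample t-test, two-sided).
t = (x̄_1 − x̄_2)/√(s_1²/n_1 + s_2²/n_2) = (3.631 − 3.714)/√(0.5122²/45 + 0.2176²/50) = -1.01
Welch–Satterthwaite df ≈ 58.08
Two-sided p-value ≈ 0.3175
Since p ≈ 0.3175 > α = 0.05, fail to reject H0; the evidence is not statistically significant.

-1.01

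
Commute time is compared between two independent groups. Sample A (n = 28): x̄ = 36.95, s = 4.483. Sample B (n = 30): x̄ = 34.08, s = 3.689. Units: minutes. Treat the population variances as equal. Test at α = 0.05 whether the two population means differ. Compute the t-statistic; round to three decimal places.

Let group 1 = sample A, group 2 = sample B. H0: μ_1 = μ_2; H1: μ_1 ≠ μ_2 (two-sample pooled-variance t-test, two-sided).
s_p² = [(28−1)·4.483² + (30−1)·3.689²]/(28+30−2) = 16.7371
t = (36.95 − 34.08)/√[16.7371·(1/28 + 1/30)] = 2.670
df = n₁ + n₂ − 2 = 56
Two-sided p-value ≈ 0.010
Since p ≈ 0.010 < α = 0.05, reject H0; the data support H1.

2.670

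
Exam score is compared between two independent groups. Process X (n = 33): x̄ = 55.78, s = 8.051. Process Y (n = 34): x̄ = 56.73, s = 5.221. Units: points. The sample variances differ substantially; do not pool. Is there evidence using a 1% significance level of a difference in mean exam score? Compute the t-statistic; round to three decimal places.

Let group 1 = process X, group 2 = process Y. H0: μ_1 = μ_2; H1: μ_1 ≠ μ_2 (Welch's two-sample t-test, two-sided).
t = (x̄_1 − x̄_2)/√(s_1²/n_1 + s_2²/n_2) = (55.78 − 56.73)/√(8.051²/33 + 5.221²/34) = -0.571
Welch–Satterthwaite df ≈ 54.63
Two-sided p-value ≈ 0.5702
Since p ≈ 0.5702 > α = 0.01, fail to reject H0; the evidence is not statistically significant.

-0.571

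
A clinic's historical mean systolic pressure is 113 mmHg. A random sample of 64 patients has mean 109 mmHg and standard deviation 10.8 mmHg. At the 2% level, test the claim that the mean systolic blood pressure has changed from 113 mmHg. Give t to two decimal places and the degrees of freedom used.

t = -2.96, df = 63

H0: μ = 113; H1: μ ≠ 113 (one-sample t-test, two-sided).
t = (x̄ − μ₀)/(s/√n) = (109 − 113)/(10.8/√64) = -2.96
df = n − 1 = 63
Two-sided p-value ≈ 0.0043
Since p ≈ 0.0043 < α = 0.02, reject H0; the evidence is statistically significant.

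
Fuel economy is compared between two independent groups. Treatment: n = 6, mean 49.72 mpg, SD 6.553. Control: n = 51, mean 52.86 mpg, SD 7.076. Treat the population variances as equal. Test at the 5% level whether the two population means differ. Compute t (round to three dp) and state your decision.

Let group 1 = treatment, group 2 = control. H0: μ_1 = μ_2; H1: μ_1 ≠ μ_2 (two-sample pooled-variance t-test, two-sided).
s_p² = [(6−1)·6.553² + (51−1)·7.076²]/(6+51−2) = 49.4218
t = (49.72 − 52.86)/√[49.4218·(1/6 + 1/51)] = -1.035
df = n₁ + n₂ − 2 = 55
Two-sided p-value ≈ 0.3052
Since p ≈ 0.3052 > α = 0.05, fail to reject H0; the evidence is not statistically significant.

t = -1.035; fail to reject H0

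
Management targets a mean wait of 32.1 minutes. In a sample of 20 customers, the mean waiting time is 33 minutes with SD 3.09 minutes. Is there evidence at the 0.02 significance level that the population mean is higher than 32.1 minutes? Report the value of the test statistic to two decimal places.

H0: μ = 32.1; H1: μ > 32.1 (one-sample t-test, right-tailed).
t = (x̄ − μ₀)/(s/√n) = (33 − 32.1)/(3.09/√20) = 1.30
df = n − 1 = 19
p-value = P(T ≥ 1.30) ≈ 0.104
Since p ≈ 0.104 > α = 0.02, fail to reject H0; the evidence is not statistically significant.

1.30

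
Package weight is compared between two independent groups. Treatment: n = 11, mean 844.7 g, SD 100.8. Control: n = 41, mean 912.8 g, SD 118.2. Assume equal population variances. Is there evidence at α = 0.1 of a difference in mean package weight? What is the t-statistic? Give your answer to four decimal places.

-1.7450

Let group 1 = treatment, group 2 = control. H0: μ_1 = μ_2; H1: μ_1 ≠ μ_2 (two-sample pooled-variance t-test, two-sided).
s_p² = [(11−1)·100.8² + (41−1)·118.2²]/(11+41−2) = 13209.1
t = (844.7 − 912.8)/√[13209.1·(1/11 + 1/41)] = -1.7450
df = n₁ + n₂ − 2 = 50
Two-sided p-value ≈ 0.087
Since p ≈ 0.087 < α = 0.1, reject H0; the data support H1.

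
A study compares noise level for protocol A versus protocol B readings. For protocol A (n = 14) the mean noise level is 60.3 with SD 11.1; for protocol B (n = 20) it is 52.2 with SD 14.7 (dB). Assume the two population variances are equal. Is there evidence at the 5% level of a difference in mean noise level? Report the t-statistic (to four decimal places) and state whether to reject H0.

t = 1.7405; fail to reject H0

Let group 1 = protocol A, group 2 = protocol B. H0: μ_1 = μ_2; H1: μ_1 ≠ μ_2 (two-sample pooled-variance t-test, two-sided).
s_p² = [(14−1)·11.1² + (20−1)·14.7²]/(14+20−2) = 178.357
t = (60.3 − 52.2)/√[178.357·(1/14 + 1/20)] = 1.7405
df = n₁ + n₂ − 2 = 32
Two-sided p-value ≈ 0.091
Since p ≈ 0.091 > α = 0.05, fail to reject H0; the data do not provide sufficient evidence against H0.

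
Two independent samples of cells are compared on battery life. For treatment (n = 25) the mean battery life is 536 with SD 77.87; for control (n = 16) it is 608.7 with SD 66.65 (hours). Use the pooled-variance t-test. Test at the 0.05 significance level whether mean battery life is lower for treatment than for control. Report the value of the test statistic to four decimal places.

-3.0787

Let group 1 = treatment, group 2 = control. H0: μ_1 = μ_2; H1: μ_1 < μ_2 (two-sample pooled-variance t-test, left-tailed).
s_p² = [(25−1)·77.87² + (16−1)·66.65²]/(25+16−2) = 5440.08
t = (536 − 608.7)/√[5440.08·(1/25 + 1/16)] = -3.0787
df = n₁ + n₂ − 2 = 39
p-value = P(T ≤ -3.0787) ≈ 0.002
Since p ≈ 0.002 < α = 0.05, reject H0; the data support H1.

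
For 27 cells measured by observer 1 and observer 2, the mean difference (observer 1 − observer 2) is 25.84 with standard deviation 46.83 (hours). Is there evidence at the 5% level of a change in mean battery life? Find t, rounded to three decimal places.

2.867

H0: μ_d = 0; H1: μ_d ≠ 0 (paired t-test on the differences, two-sided).
t = d̄/(s_d/√n) = 25.84/(46.83/√27) = 2.867
df = n − 1 = 26
Two-sided p-value ≈ 0.0081
Since p ≈ 0.0081 < α = 0.05, reject H0; the evidence is statistically significant.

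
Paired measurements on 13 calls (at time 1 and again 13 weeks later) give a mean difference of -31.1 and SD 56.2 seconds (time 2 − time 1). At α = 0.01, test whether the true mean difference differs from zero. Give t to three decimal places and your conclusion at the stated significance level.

H0: μ_d = 0; H1: μ_d ≠ 0 (paired t-test on the differences, two-sided).
t = d̄/(s_d/√n) = -31.1/(56.2/√13) = -1.995
df = n − 1 = 12
Two-sided p-value ≈ 0.069
Since p ≈ 0.069 > α = 0.01, fail to reject H0; the evidence is not statistically significant.

t = -1.995; fail to reject H0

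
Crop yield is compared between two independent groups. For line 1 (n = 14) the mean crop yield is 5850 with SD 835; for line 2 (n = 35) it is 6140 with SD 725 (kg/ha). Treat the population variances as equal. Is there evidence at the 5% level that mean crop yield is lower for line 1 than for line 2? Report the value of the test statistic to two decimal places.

Let group 1 = line 1, group 2 = line 2. H0: μ_1 = μ_2; H1: μ_1 < μ_2 (two-sample pooled-variance t-test, left-tailed).
s_p² = [(14−1)·835² + (35−1)·725²]/(14+35−2) = 573089
t = (5850 − 6140)/√[573089·(1/14 + 1/35)] = -1.21
df = n₁ + n₂ − 2 = 47
p-value = P(T ≤ -1.21) ≈ 0.1159
Since p ≈ 0.1159 > α = 0.05, fail to reject H0; the evidence is not statistically significant.

-1.21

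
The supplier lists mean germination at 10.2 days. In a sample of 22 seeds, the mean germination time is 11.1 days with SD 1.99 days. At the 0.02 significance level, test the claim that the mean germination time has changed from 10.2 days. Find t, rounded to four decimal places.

2.1213

H0: μ = 10.2; H1: μ ≠ 10.2 (one-sample t-test, two-sided).
t = (x̄ − μ₀)/(s/√n) = (11.1 − 10.2)/(1.99/√22) = 2.1213
df = n − 1 = 21
Two-sided p-value ≈ 0.046
Since p ≈ 0.046 > α = 0.02, fail to reject H0; the data do not provide sufficient evidence against H0.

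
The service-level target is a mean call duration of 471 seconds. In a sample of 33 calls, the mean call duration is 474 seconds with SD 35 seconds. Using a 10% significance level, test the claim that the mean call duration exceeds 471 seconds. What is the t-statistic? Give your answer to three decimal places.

0.492

H0: μ = 471; H1: μ > 471 (one-sample t-test, right-tailed).
t = (x̄ − μ₀)/(s/√n) = (474 − 471)/(35/√33) = 0.492
df = n − 1 = 32
p-value = P(T ≥ 0.492) ≈ 0.3129
Since p ≈ 0.3129 > α = 0.1, fail to reject H0; the data do not provide sufficient evidence against H0.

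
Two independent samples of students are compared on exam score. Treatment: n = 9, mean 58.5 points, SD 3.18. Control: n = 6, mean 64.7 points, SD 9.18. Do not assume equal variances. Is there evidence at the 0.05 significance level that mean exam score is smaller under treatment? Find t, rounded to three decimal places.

-1.592

Let group 1 = treatment, group 2 = control. H0: μ_1 = μ_2; H1: μ_1 < μ_2 (Welch's two-sample t-test, left-tailed).
t = (x̄_1 − x̄_2)/√(s_1²/n_1 + s_2²/n_2) = (58.5 − 64.7)/√(3.18²/9 + 9.18²/6) = -1.592
Welch–Satterthwaite df ≈ 5.81
p-value = P(T ≤ -1.592) ≈ 0.082
Since p ≈ 0.082 > α = 0.05, fail to reject H0; the data do not provide sufficient evidence against H0.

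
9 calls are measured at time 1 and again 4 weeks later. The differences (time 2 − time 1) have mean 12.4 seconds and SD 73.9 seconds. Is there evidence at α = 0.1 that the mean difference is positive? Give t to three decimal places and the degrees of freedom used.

t = 0.503, df = 8

H0: μ_d = 0; H1: μ_d > 0 (paired t-test on the differences, right-tailed).
t = d̄/(s_d/√n) = 12.4/(73.9/√9) = 0.503
df = n − 1 = 8
p-value = P(T ≥ 0.503) ≈ 0.314
Since p ≈ 0.314 > α = 0.1, fail to reject H0; the data do not provide sufficient evidence against H0.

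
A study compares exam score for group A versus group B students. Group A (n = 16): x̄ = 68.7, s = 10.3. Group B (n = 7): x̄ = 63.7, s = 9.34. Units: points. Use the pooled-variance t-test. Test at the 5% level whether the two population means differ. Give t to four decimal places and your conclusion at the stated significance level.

Let group 1 = group A, group 2 = group B. H0: μ_1 = μ_2; H1: μ_1 ≠ μ_2 (two-sample pooled-variance t-test, two-sided).
s_p² = [(16−1)·10.3² + (7−1)·9.34²]/(16+7−2) = 100.703
t = (68.7 − 63.7)/√[100.703·(1/16 + 1/7)] = 1.0995
df = n₁ + n₂ − 2 = 21
Two-sided p-value ≈ 0.284
Since p ≈ 0.284 > α = 0.05, fail to reject H0; the data do not provide sufficient evidence against H0.

t = 1.0995; fail to reject H0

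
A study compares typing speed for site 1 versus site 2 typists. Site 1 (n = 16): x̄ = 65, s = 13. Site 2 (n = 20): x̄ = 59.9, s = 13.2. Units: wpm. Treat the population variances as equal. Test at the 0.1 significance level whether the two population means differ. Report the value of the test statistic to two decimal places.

1.16

Let group 1 = site 1, group 2 = site 2. H0: μ_1 = μ_2; H1: μ_1 ≠ μ_2 (two-sample pooled-variance t-test, two-sided).
s_p² = [(16−1)·13² + (20−1)·13.2²]/(16+20−2) = 171.928
t = (65 − 59.9)/√[171.928·(1/16 + 1/20)] = 1.16
df = n₁ + n₂ − 2 = 34
Two-sided p-value ≈ 0.254
Since p ≈ 0.254 > α = 0.1, fail to reject H0; the evidence is not statistically significant.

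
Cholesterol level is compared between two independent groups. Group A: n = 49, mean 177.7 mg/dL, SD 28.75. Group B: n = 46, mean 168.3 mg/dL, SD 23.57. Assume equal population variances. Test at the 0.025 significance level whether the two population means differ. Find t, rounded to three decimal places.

1.736

Let group 1 = group A, group 2 = group B. H0: μ_1 = μ_2; H1: μ_1 ≠ μ_2 (two-sample pooled-variance t-test, two-sided).
s_p² = [(49−1)·28.75² + (46−1)·23.57²]/(49+46−2) = 695.425
t = (177.7 − 168.3)/√[695.425·(1/49 + 1/46)] = 1.736
df = n₁ + n₂ − 2 = 93
Two-sided p-value ≈ 0.0858
Since p ≈ 0.0858 > α = 0.025, fail to reject H0; the evidence is not statistically significant.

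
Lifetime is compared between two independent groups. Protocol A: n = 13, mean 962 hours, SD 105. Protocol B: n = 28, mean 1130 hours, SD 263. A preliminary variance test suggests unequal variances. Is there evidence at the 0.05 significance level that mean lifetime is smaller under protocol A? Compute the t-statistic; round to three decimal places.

-2.916

Let group 1 = protocol A, group 2 = protocol B. H0: μ_1 = μ_2; H1: μ_1 < μ_2 (Welch's two-sample t-test, left-tailed).
t = (x̄_1 − x̄_2)/√(s_1²/n_1 + s_2²/n_2) = (962 − 1130)/√(105²/13 + 263²/28) = -2.916
Welch–Satterthwaite df ≈ 38.51
p-value = P(T ≤ -2.916) ≈ 0.003
Since p ≈ 0.003 < α = 0.05, reject H0; the evidence is statistically significant.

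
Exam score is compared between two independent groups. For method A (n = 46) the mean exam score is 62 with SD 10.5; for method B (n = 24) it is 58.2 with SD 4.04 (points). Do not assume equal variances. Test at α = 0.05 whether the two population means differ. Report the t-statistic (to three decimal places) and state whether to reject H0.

t = 2.166; reject H0

Let group 1 = method A, group 2 = method B. H0: μ_1 = μ_2; H1: μ_1 ≠ μ_2 (Welch's two-sample t-test, two-sided).
t = (x̄_1 − x̄_2)/√(s_1²/n_1 + s_2²/n_2) = (62 − 58.2)/√(10.5²/46 + 4.04²/24) = 2.166
Welch–Satterthwaite df ≈ 64.07
Two-sided p-value ≈ 0.034
Since p ≈ 0.034 < α = 0.05, reject H0; the data support H1.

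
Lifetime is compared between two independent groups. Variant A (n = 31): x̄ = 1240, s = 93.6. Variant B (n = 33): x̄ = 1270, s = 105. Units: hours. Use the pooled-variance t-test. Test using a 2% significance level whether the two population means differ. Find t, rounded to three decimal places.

Let group 1 = variant A, group 2 = variant B. H0: μ_1 = μ_2; H1: μ_1 ≠ μ_2 (two-sample pooled-variance t-test, two-sided).
s_p² = [(31−1)·93.6² + (33−1)·105²]/(31+33−2) = 9929.5
t = (1240 − 1270)/√[9929.5·(1/31 + 1/33)] = -1.204
df = n₁ + n₂ − 2 = 62
Two-sided p-value ≈ 0.2333
Since p ≈ 0.2333 > α = 0.02, fail to reject H0; the data do not provide sufficient evidence against H0.

-1.204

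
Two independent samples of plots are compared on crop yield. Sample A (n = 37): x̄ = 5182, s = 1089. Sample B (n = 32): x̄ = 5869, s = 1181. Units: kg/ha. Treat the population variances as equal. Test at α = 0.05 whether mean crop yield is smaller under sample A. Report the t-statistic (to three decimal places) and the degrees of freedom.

Let group 1 = sample A, group 2 = sample B. H0: μ_1 = μ_2; H1: μ_1 < μ_2 (two-sample pooled-variance t-test, left-tailed).
s_p² = [(37−1)·1089² + (32−1)·1181²]/(37+32−2) = 1282550
t = (5182 − 5869)/√[1282550·(1/37 + 1/32)] = -2.513
df = n₁ + n₂ − 2 = 67
p-value = P(T ≤ -2.513) ≈ 0.0072
Since p ≈ 0.0072 < α = 0.05, reject H0; the evidence is statistically significant.

t = -2.513, df = 67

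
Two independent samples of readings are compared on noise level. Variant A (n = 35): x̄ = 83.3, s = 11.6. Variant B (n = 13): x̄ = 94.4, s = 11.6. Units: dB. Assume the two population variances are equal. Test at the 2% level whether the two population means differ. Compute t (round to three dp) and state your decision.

t = -2.946; reject H0

Let group 1 = variant A, group 2 = variant B. H0: μ_1 = μ_2; H1: μ_1 ≠ μ_2 (two-sample pooled-variance t-test, two-sided).
s_p² = [(35−1)·11.6² + (13−1)·11.6²]/(35+13−2) = 134.56
t = (83.3 − 94.4)/√[134.56·(1/35 + 1/13)] = -2.946
df = n₁ + n₂ − 2 = 46
Two-sided p-value ≈ 0.005
Since p ≈ 0.005 < α = 0.02, reject H0; the data support H1.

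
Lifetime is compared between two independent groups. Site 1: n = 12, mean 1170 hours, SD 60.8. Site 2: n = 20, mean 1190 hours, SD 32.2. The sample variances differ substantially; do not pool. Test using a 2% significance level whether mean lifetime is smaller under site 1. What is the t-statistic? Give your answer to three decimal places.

Let group 1 = site 1, group 2 = site 2. H0: μ_1 = μ_2; H1: μ_1 < μ_2 (Welch's two-sample t-test, left-tailed).
t = (x̄_1 − x̄_2)/√(s_1²/n_1 + s_2²/n_2) = (1170 − 1190)/√(60.8²/12 + 32.2²/20) = -1.054
Welch–Satterthwaite df ≈ 14.77
p-value = P(T ≤ -1.054) ≈ 0.1544
Since p ≈ 0.1544 > α = 0.02, fail to reject H0; the data do not provide sufficient evidence against H0.

-1.054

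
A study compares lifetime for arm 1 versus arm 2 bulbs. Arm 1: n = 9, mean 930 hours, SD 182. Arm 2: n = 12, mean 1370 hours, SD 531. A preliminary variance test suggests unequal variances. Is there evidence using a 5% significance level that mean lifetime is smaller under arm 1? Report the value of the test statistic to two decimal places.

Let group 1 = arm 1, group 2 = arm 2. H0: μ_1 = μ_2; H1: μ_1 < μ_2 (Welch's two-sample t-test, left-tailed).
t = (x̄_1 − x̄_2)/√(s_1²/n_1 + s_2²/n_2) = (930 − 1370)/√(182²/9 + 531²/12) = -2.67
Welch–Satterthwaite df ≈ 14.24
p-value = P(T ≤ -2.67) ≈ 0.0091
Since p ≈ 0.0091 < α = 0.05, reject H0; the data support H1.

-2.67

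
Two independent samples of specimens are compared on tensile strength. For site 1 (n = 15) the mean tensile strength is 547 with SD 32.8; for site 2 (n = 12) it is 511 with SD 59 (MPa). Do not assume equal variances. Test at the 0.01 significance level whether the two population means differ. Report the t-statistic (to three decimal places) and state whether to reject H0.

t = 1.893; fail to reject H0

Let group 1 = site 1, group 2 = site 2. H0: μ_1 = μ_2; H1: μ_1 ≠ μ_2 (Welch's two-sample t-test, two-sided).
t = (x̄_1 − x̄_2)/√(s_1²/n_1 + s_2²/n_2) = (547 − 511)/√(32.8²/15 + 59²/12) = 1.893
Welch–Satterthwaite df ≈ 16.33
Two-sided p-value ≈ 0.076
Since p ≈ 0.076 > α = 0.01, fail to reject H0; the evidence is not statistically significant.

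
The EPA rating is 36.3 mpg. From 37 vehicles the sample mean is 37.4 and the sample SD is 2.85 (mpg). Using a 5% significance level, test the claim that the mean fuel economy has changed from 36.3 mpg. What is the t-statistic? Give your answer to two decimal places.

2.35

H0: μ = 36.3; H1: μ ≠ 36.3 (one-sample t-test, two-sided).
t = (x̄ − μ₀)/(s/√n) = (37.4 − 36.3)/(2.85/√37) = 2.35
df = n − 1 = 36
Two-sided p-value ≈ 0.025
Since p ≈ 0.025 < α = 0.05, reject H0; the data support H1.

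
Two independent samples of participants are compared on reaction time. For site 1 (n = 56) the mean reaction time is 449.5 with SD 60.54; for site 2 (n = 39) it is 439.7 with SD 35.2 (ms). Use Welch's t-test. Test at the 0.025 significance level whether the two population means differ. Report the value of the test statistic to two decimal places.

Let group 1 = site 1, group 2 = site 2. H0: μ_1 = μ_2; H1: μ_1 ≠ μ_2 (Welch's two-sample t-test, two-sided).
t = (x̄_1 − x̄_2)/√(s_1²/n_1 + s_2²/n_2) = (449.5 − 439.7)/√(60.54²/56 + 35.2²/39) = 0.99
Welch–Satterthwaite df ≈ 90.49
Two-sided p-value ≈ 0.323
Since p ≈ 0.323 > α = 0.025, fail to reject H0; the data do not provide sufficient evidence against H0.

0.99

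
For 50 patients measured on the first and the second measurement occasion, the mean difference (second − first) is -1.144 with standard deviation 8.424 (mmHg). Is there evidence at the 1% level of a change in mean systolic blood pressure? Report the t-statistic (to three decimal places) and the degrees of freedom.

H0: μ_d = 0; H1: μ_d ≠ 0 (paired t-test on the differences, two-sided).
t = d̄/(s_d/√n) = -1.144/(8.424/√50) = -0.960
df = n − 1 = 49
Two-sided p-value ≈ 0.342
Since p ≈ 0.342 > α = 0.01, fail to reject H0; the data do not provide sufficient evidence against H0.

t = -0.960, df = 49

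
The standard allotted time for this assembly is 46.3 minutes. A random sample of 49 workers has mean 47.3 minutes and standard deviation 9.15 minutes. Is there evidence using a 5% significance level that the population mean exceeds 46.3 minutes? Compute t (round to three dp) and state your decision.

t = 0.765; fail to reject H0

H0: μ = 46.3; H1: μ > 46.3 (one-sample t-test, right-tailed).
t = (x̄ − μ₀)/(s/√n) = (47.3 − 46.3)/(9.15/√49) = 0.765
df = n − 1 = 48
p-value = P(T ≥ 0.765) ≈ 0.224
Since p ≈ 0.224 > α = 0.05, fail to reject H0; the data do not provide sufficient evidence against H0.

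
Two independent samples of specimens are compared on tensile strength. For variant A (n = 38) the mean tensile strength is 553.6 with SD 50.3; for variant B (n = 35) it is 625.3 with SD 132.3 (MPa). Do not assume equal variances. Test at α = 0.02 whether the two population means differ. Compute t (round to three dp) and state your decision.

t = -3.012; reject H0

Let group 1 = variant A, group 2 = variant B. H0: μ_1 = μ_2; H1: μ_1 ≠ μ_2 (Welch's two-sample t-test, two-sided).
t = (x̄_1 − x̄_2)/√(s_1²/n_1 + s_2²/n_2) = (553.6 − 625.3)/√(50.3²/38 + 132.3²/35) = -3.012
Welch–Satterthwaite df ≈ 42.96
Two-sided p-value ≈ 0.004
Since p ≈ 0.004 < α = 0.02, reject H0; the data support H1.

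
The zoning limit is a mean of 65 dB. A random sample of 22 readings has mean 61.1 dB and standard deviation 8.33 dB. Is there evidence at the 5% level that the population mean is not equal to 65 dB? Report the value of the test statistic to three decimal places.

-2.196

H0: μ = 65; H1: μ ≠ 65 (one-sample t-test, two-sided).
t = (x̄ − μ₀)/(s/√n) = (61.1 − 65)/(8.33/√22) = -2.196
df = n − 1 = 21
Two-sided p-value ≈ 0.0395
Since p ≈ 0.0395 < α = 0.05, reject H0; the evidence is statistically significant.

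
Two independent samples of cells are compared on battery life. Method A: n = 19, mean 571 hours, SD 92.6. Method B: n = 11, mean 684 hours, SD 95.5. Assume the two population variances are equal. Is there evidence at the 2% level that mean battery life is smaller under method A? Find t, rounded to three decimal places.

Let group 1 = method A, group 2 = method B. H0: μ_1 = μ_2; H1: μ_1 < μ_2 (two-sample pooled-variance t-test, left-tailed).
s_p² = [(19−1)·92.6² + (11−1)·95.5²]/(19+11−2) = 8769.58
t = (571 − 684)/√[8769.58·(1/19 + 1/11)] = -3.185
df = n₁ + n₂ − 2 = 28
p-value = P(T ≤ -3.185) ≈ 0.002
Since p ≈ 0.002 < α = 0.02, reject H0; the data support H1.

-3.185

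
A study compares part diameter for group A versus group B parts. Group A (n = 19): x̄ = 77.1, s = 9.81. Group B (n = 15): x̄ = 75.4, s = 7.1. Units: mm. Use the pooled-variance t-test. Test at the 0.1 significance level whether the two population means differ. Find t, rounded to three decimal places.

0.564

Let group 1 = group A, group 2 = group B. H0: μ_1 = μ_2; H1: μ_1 ≠ μ_2 (two-sample pooled-variance t-test, two-sided).
s_p² = [(19−1)·9.81² + (15−1)·7.1²]/(19+15−2) = 76.1872
t = (77.1 − 75.4)/√[76.1872·(1/19 + 1/15)] = 0.564
df = n₁ + n₂ − 2 = 32
Two-sided p-value ≈ 0.577
Since p ≈ 0.577 > α = 0.1, fail to reject H0; the data do not provide sufficient evidence against H0.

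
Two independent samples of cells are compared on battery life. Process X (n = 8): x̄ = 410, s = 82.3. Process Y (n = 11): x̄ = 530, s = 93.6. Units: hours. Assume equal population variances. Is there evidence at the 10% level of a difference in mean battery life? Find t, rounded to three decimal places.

Let group 1 = process X, group 2 = process Y. H0: μ_1 = μ_2; H1: μ_1 ≠ μ_2 (two-sample pooled-variance t-test, two-sided).
s_p² = [(8−1)·82.3² + (11−1)·93.6²]/(8+11−2) = 7942.51
t = (410 − 530)/√[7942.51·(1/8 + 1/11)] = -2.898
df = n₁ + n₂ − 2 = 17
Two-sided p-value ≈ 0.010
Since p ≈ 0.010 < α = 0.1, reject H0; the evidence is statistically significant.

-2.898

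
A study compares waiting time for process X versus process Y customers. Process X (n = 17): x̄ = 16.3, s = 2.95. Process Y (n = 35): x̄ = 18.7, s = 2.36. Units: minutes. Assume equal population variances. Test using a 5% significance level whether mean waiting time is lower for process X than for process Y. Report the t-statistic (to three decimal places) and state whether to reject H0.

Let group 1 = process X, group 2 = process Y. H0: μ_1 = μ_2; H1: μ_1 < μ_2 (two-sample pooled-variance t-test, left-tailed).
s_p² = [(17−1)·2.95² + (35−1)·2.36²]/(17+35−2) = 6.57213
t = (16.3 − 18.7)/√[6.57213·(1/17 + 1/35)] = -3.167
df = n₁ + n₂ − 2 = 50
p-value = P(T ≤ -3.167) ≈ 0.001
Since p ≈ 0.001 < α = 0.05, reject H0; the evidence is statistically significant.

t = -3.167; reject H0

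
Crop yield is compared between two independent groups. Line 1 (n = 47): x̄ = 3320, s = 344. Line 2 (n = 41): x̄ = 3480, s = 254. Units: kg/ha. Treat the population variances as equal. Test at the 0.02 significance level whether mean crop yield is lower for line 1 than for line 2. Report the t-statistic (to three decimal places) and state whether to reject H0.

Let group 1 = line 1, group 2 = line 2. H0: μ_1 = μ_2; H1: μ_1 < μ_2 (two-sample pooled-variance t-test, left-tailed).
s_p² = [(47−1)·344² + (41−1)·254²]/(47+41−2) = 93303.4
t = (3320 − 3480)/√[93303.4·(1/47 + 1/41)] = -2.451
df = n₁ + n₂ − 2 = 86
p-value = P(T ≤ -2.451) ≈ 0.0081
Since p ≈ 0.0081 < α = 0.02, reject H0; the data support H1.

t = -2.451; reject H0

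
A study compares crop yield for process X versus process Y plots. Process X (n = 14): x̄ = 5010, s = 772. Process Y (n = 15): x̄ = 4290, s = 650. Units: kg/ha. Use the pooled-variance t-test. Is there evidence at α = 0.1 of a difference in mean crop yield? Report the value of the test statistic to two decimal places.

2.72

Let group 1 = process X, group 2 = process Y. H0: μ_1 = μ_2; H1: μ_1 ≠ μ_2 (two-sample pooled-variance t-test, two-sided).
s_p² = [(14−1)·772² + (15−1)·650²]/(14+15−2) = 506029
t = (5010 − 4290)/√[506029·(1/14 + 1/15)] = 2.72
df = n₁ + n₂ − 2 = 27
Two-sided p-value ≈ 0.0112
Since p ≈ 0.0112 < α = 0.1, reject H0; the evidence is statistically significant.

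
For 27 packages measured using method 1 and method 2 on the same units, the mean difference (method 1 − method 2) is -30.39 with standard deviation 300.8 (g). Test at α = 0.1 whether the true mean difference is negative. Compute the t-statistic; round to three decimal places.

-0.525

H0: μ_d = 0; H1: μ_d < 0 (paired t-test on the differences, left-tailed).
t = d̄/(s_d/√n) = -30.39/(300.8/√27) = -0.525
df = n − 1 = 26
p-value = P(T ≤ -0.525) ≈ 0.302
Since p ≈ 0.302 > α = 0.1, fail to reject H0; the evidence is not statistically significant.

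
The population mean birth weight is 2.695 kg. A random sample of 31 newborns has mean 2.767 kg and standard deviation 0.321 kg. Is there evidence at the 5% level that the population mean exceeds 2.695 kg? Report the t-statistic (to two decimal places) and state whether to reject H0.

t = 1.25; fail to reject H0

H0: μ = 2.695; H1: μ > 2.695 (one-sample t-test, right-tailed).
t = (x̄ − μ₀)/(s/√n) = (2.767 − 2.695)/(0.321/√31) = 1.25
df = n − 1 = 30
p-value = P(T ≥ 1.25) ≈ 0.1107
Since p ≈ 0.1107 > α = 0.05, fail to reject H0; the data do not provide sufficient evidence against H0.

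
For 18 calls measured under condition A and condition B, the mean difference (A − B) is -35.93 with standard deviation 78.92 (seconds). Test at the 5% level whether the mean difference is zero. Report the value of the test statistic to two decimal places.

-1.93

H0: μ_d = 0; H1: μ_d ≠ 0 (paired t-test on the differences, two-sided).
t = d̄/(s_d/√n) = -35.93/(78.92/√18) = -1.93
df = n − 1 = 17
Two-sided p-value ≈ 0.0703
Since p ≈ 0.0703 > α = 0.05, fail to reject H0; the evidence is not statistically significant.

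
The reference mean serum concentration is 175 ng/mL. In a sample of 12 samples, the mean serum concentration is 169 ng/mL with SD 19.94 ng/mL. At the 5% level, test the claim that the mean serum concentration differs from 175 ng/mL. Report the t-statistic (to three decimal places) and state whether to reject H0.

t = -1.042; fail to reject H0

H0: μ = 175; H1: μ ≠ 175 (one-sample t-test, two-sided).
t = (x̄ − μ₀)/(s/√n) = (169 − 175)/(19.94/√12) = -1.042
df = n − 1 = 11
Two-sided p-value ≈ 0.320
Since p ≈ 0.320 > α = 0.05, fail to reject H0; the evidence is not statistically significant.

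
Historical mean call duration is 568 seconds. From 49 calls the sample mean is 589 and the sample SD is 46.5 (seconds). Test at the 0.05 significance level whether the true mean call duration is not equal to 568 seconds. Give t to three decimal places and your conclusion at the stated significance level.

H0: μ = 568; H1: μ ≠ 568 (one-sample t-test, two-sided).
t = (x̄ − μ₀)/(s/√n) = (589 − 568)/(46.5/√49) = 3.161
df = n − 1 = 48
Two-sided p-value ≈ 0.0027
Since p ≈ 0.0027 < α = 0.05, reject H0; the data support H1.

t = 3.161; reject H0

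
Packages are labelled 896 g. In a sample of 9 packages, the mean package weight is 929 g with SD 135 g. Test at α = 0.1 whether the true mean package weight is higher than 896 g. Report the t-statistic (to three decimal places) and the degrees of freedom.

t = 0.733, df = 8

H0: μ = 896; H1: μ > 896 (one-sample t-test, right-tailed).
t = (x̄ − μ₀)/(s/√n) = (929 − 896)/(135/√9) = 0.733
df = n − 1 = 8
p-value = P(T ≥ 0.733) ≈ 0.242
Since p ≈ 0.242 > α = 0.1, fail to reject H0; the evidence is not statistically significant.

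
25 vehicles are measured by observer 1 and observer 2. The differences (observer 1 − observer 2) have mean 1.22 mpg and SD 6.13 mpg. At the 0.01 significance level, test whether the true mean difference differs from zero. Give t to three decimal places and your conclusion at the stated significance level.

t = 0.995; fail to reject H0

H0: μ_d = 0; H1: μ_d ≠ 0 (paired t-test on the differences, two-sided).
t = d̄/(s_d/√n) = 1.22/(6.13/√25) = 0.995
df = n − 1 = 24
Two-sided p-value ≈ 0.330
Since p ≈ 0.330 > α = 0.01, fail to reject H0; the data do not provide sufficient evidence against H0.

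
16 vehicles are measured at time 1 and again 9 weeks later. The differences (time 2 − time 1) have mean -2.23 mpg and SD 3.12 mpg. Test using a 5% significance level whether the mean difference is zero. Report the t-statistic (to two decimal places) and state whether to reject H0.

H0: μ_d = 0; H1: μ_d ≠ 0 (paired t-test on the differences, two-sided).
t = d̄/(s_d/√n) = -2.23/(3.12/√16) = -2.86
df = n − 1 = 15
Two-sided p-value ≈ 0.012
Since p ≈ 0.012 < α = 0.05, reject H0; the evidence is statistically significant.

t = -2.86; reject H0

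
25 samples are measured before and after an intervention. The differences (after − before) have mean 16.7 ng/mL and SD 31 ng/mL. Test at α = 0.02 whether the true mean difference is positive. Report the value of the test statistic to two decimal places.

H0: μ_d = 0; H1: μ_d > 0 (paired t-test on the differences, right-tailed).
t = d̄/(s_d/√n) = 16.7/(31/√25) = 2.69
df = n − 1 = 24
p-value = P(T ≥ 2.69) ≈ 0.0063
Since p ≈ 0.0063 < α = 0.02, reject H0; the evidence is statistically significant.

2.69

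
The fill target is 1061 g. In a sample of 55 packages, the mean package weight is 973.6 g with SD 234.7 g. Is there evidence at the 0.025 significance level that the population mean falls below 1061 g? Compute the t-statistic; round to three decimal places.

-2.762

H0: μ = 1061; H1: μ < 1061 (one-sample t-test, left-tailed).
t = (x̄ − μ₀)/(s/√n) = (973.6 − 1061)/(234.7/√55) = -2.762
df = n − 1 = 54
p-value = P(T ≤ -2.762) ≈ 0.0039
Since p ≈ 0.0039 < α = 0.025, reject H0; the data support H1.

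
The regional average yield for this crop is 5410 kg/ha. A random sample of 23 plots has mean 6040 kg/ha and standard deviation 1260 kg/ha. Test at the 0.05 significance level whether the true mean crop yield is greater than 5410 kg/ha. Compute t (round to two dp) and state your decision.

t = 2.40; reject H0

H0: μ = 5410; H1: μ > 5410 (one-sample t-test, right-tailed).
t = (x̄ − μ₀)/(s/√n) = (6040 − 5410)/(1260/√23) = 2.40
df = n − 1 = 22
p-value = P(T ≥ 2.40) ≈ 0.0127
Since p ≈ 0.0127 < α = 0.05, reject H0; the evidence is statistically significant.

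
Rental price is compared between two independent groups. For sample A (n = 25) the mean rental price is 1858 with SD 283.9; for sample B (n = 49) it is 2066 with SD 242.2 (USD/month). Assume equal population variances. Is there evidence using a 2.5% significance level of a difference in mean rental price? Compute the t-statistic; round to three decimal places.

-3.295

Let group 1 = sample A, group 2 = sample B. H0: μ_1 = μ_2; H1: μ_1 ≠ μ_2 (two-sample pooled-variance t-test, two-sided).
s_p² = [(25−1)·283.9² + (49−1)·242.2²]/(25+49−2) = 65973.6
t = (1858 − 2066)/√[65973.6·(1/25 + 1/49)] = -3.295
df = n₁ + n₂ − 2 = 72
Two-sided p-value ≈ 0.002
Since p ≈ 0.002 < α = 0.025, reject H0; the data support H1.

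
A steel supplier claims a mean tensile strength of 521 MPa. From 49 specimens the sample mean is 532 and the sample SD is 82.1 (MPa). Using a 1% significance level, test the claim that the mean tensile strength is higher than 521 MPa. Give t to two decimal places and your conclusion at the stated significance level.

H0: μ = 521; H1: μ > 521 (one-sample t-test, right-tailed).
t = (x̄ − μ₀)/(s/√n) = (532 − 521)/(82.1/√49) = 0.94
df = n − 1 = 48
p-value = P(T ≥ 0.94) ≈ 0.177
Since p ≈ 0.177 > α = 0.01, fail to reject H0; the data do not provide sufficient evidence against H0.

t = 0.94; fail to reject H0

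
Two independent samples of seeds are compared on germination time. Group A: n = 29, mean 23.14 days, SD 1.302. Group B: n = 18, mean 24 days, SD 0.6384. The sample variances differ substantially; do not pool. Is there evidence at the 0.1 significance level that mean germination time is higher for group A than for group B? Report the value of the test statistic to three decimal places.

Let group 1 = group A, group 2 = group B. H0: μ_1 = μ_2; H1: μ_1 > μ_2 (Welch's two-sample t-test, right-tailed).
t = (x̄_1 − x̄_2)/√(s_1²/n_1 + s_2²/n_2) = (23.14 − 24)/√(1.302²/29 + 0.6384²/18) = -3.020
Welch–Satterthwaite df ≈ 43.21
p-value = P(T ≥ -3.020) ≈ 0.998
Since p ≈ 0.998 > α = 0.1, fail to reject H0; the data do not provide sufficient evidence against H0.

-3.020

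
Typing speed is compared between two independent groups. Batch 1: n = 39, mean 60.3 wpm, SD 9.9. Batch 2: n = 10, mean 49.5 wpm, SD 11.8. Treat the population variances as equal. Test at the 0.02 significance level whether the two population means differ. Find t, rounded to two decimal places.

Let group 1 = batch 1, group 2 = batch 2. H0: μ_1 = μ_2; H1: μ_1 ≠ μ_2 (two-sample pooled-variance t-test, two-sided).
s_p² = [(39−1)·9.9² + (10−1)·11.8²]/(39+10−2) = 105.905
t = (60.3 − 49.5)/√[105.905·(1/39 + 1/10)] = 2.96
df = n₁ + n₂ − 2 = 47
Two-sided p-value ≈ 0.005
Since p ≈ 0.005 < α = 0.02, reject H0; the data support H1.

2.96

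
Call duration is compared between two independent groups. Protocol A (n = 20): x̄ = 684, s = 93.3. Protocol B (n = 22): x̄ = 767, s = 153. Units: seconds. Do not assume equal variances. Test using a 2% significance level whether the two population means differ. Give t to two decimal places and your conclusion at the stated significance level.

t = -2.14; fail to reject H0

Let group 1 = protocol A, group 2 = protocol B. H0: μ_1 = μ_2; H1: μ_1 ≠ μ_2 (Welch's two-sample t-test, two-sided).
t = (x̄_1 − x̄_2)/√(s_1²/n_1 + s_2²/n_2) = (684 − 767)/√(93.3²/20 + 153²/22) = -2.14
Welch–Satterthwaite df ≈ 35.19
Two-sided p-value ≈ 0.0391
Since p ≈ 0.0391 > α = 0.02, fail to reject H0; the evidence is not statistically significant.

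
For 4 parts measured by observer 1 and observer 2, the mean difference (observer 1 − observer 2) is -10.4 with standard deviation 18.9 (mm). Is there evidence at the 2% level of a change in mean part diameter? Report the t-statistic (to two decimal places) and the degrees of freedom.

H0: μ_d = 0; H1: μ_d ≠ 0 (paired t-test on the differences, two-sided).
t = d̄/(s_d/√n) = -10.4/(18.9/√4) = -1.10
df = n − 1 = 3
Two-sided p-value ≈ 0.3515
Since p ≈ 0.3515 > α = 0.02, fail to reject H0; the evidence is not statistically significant.

t = -1.10, df = 3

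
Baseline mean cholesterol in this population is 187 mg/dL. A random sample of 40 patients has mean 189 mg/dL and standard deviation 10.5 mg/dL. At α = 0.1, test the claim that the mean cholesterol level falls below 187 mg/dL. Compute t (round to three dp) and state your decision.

t = 1.205; fail to reject H0

H0: μ = 187; H1: μ < 187 (one-sample t-test, left-tailed).
t = (x̄ − μ₀)/(s/√n) = (189 − 187)/(10.5/√40) = 1.205
df = n − 1 = 39
p-value = P(T ≤ 1.205) ≈ 0.8822
Since p ≈ 0.8822 > α = 0.1, fail to reject H0; the evidence is not statistically significant.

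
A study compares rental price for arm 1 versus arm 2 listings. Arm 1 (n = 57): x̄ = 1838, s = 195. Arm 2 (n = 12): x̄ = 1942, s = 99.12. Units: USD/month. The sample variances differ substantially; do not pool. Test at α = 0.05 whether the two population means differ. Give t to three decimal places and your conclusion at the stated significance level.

Let group 1 = arm 1, group 2 = arm 2. H0: μ_1 = μ_2; H1: μ_1 ≠ μ_2 (Welch's two-sample t-test, two-sided).
t = (x̄_1 − x̄_2)/√(s_1²/n_1 + s_2²/n_2) = (1838 − 1942)/√(195²/57 + 99.12²/12) = -2.698
Welch–Satterthwaite df ≈ 32.05
Two-sided p-value ≈ 0.0110
Since p ≈ 0.0110 < α = 0.05, reject H0; the evidence is statistically significant.

t = -2.698; reject H0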